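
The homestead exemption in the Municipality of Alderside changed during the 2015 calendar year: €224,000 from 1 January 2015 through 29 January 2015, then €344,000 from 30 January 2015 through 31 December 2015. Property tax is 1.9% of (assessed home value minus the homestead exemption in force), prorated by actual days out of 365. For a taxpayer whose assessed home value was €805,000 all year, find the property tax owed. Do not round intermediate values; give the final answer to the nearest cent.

1 January – 29 January 2015: 29 days, exemption €224,000 → (€805,000 − €224,000) × 1.9% × 29/365 = €877.0712
30 January – 31 December 2015: 336 days, exemption €344,000 → (€805,000 − €344,000) × 1.9% × 336/365 = €8,063.0795
Total = €8,940.1507

€8,940.15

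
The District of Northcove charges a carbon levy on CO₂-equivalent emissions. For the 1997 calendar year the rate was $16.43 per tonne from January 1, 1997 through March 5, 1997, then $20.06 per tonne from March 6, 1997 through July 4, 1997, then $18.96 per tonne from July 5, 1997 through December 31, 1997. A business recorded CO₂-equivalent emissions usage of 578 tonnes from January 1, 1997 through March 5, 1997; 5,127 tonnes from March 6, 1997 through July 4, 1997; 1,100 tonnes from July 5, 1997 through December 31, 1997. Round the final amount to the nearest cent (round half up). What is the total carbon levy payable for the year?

January 1 – March 5, 1997: 578 tonnes at $16.43/tonne → $9,496.54
March 6 – July 4, 1997: 5,127 tonnes at $20.06/tonne → $102,847.62
July 5 – December 31, 1997: 1,100 tonnes at $18.96/tonne → $20,856.00

$133,200.16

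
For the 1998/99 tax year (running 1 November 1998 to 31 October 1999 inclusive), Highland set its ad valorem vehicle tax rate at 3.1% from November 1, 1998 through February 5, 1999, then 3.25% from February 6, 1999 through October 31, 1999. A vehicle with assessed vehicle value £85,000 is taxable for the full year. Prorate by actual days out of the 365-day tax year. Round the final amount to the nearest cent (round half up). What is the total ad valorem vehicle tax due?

November 1, 1998 – February 5, 1999: 97 days at 3.1% → £85,000 × 3.1% × 97/365 = £700.2603
February 6 – October 31, 1999: 268 days at 3.25% → £85,000 × 3.25% × 268/365 = £2,028.3562
Total = £2,728.6164

£2,728.62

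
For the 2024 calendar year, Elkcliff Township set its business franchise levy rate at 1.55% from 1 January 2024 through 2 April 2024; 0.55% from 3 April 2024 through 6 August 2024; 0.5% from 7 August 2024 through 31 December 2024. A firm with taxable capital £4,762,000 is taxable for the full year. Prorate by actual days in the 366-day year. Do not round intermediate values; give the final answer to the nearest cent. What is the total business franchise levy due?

1 January – 2 April 2024: 93 days at 1.55% → £4,762,000 × 1.55% × 93/366 = £18,755.2541
3 April – 6 August 2024: 126 days at 0.55% → £4,762,000 × 0.55% × 126/366 = £9,016.5738
7 August – 31 December 2024: 147 days at 0.5% → £4,762,000 × 0.5% × 147/366 = £9,563.0328
Total = £37,334.8607

£37,334.86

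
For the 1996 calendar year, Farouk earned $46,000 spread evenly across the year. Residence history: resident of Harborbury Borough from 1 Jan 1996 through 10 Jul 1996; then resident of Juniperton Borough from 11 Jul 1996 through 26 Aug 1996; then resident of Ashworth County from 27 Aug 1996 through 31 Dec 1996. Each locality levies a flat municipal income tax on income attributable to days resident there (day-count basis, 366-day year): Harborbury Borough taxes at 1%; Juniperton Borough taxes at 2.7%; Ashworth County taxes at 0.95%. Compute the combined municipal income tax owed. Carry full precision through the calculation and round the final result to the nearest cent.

$552.44

Harborbury Borough, 1 Jan – 10 Jul 1996: 192 days → $46,000 × 1% × 192/366 = $241.3115
Juniperton Borough, 11 Jul – 26 Aug 1996: 47 days → $46,000 × 2.7% × 47/366 = $159.4918
Ashworth County, 27 Aug – 31 Dec 1996: 127 days → $46,000 × 0.95% × 127/366 = $151.6366
Total = $552.4399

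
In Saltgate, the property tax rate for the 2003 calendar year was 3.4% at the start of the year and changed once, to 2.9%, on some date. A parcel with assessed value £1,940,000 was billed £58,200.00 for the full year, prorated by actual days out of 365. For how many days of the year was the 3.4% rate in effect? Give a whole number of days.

73 days

Let d = days at the first rate; then 365 − d days at the second rate.
£1,940,000 × [3.4%·d + 2.9%·(365−d)] / 365 = £58,200.00
Solving gives d = 73, so the new rate took effect on March 15, 2003.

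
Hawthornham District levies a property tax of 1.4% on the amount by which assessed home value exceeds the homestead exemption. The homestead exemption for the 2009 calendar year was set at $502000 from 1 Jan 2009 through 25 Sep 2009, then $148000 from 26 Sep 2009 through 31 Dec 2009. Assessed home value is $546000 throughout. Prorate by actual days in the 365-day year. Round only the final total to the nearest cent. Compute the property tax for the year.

1 Jan – 25 Sep 2009: 268 days, exemption $502000 → ($546000 − $502000) × 1.4% × 268/365 = $452.2959
26 Sep – 31 Dec 2009: 97 days, exemption $148000 → ($546000 − $148000) × 1.4% × 97/365 = $1480.7781
Total = $1933.0740

$1933.07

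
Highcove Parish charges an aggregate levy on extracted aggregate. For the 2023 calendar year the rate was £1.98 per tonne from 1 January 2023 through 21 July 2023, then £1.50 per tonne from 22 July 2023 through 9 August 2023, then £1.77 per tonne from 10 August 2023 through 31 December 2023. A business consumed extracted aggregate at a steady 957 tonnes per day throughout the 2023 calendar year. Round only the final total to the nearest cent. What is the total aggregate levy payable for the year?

£653,956.38

1 January – 21 July 2023: 202 days × 957 tonnes/day = 193,314 tonnes at £1.98/tonne → £382,761.72
22 July – 9 August 2023: 19 days × 957 tonnes/day = 18,183 tonnes at £1.50/tonne → £27,274.50
10 August – 31 December 2023: 144 days × 957 tonnes/day = 137,808 tonnes at £1.77/tonne → £243,920.16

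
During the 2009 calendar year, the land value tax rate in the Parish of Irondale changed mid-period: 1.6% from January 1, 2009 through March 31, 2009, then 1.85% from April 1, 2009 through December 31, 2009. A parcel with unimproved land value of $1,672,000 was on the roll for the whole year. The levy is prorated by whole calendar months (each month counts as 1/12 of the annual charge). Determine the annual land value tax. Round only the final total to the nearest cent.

January 1 – March 31, 2009: 3 months at 1.6% → $1,672,000 × 1.6% × 3/12 = $6,688.0000
April 1 – December 31, 2009: 9 months at 1.85% → $1,672,000 × 1.85% × 9/12 = $23,199.0000
Total = $29,887.0000

$29,887.00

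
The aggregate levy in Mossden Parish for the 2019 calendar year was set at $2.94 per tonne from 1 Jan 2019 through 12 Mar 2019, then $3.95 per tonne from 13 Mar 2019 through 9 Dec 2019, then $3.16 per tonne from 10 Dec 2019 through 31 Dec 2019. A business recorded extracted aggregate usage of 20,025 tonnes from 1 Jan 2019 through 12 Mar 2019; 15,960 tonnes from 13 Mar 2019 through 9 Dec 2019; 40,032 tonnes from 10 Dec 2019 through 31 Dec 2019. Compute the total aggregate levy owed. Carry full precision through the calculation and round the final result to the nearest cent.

1 Jan – 12 Mar 2019: 20,025 tonnes at $2.94/tonne → $58,873.50
13 Mar – 9 Dec 2019: 15,960 tonnes at $3.95/tonne → $63,042.00
10 Dec – 31 Dec 2019: 40,032 tonnes at $3.16/tonne → $126,501.12

$248,416.62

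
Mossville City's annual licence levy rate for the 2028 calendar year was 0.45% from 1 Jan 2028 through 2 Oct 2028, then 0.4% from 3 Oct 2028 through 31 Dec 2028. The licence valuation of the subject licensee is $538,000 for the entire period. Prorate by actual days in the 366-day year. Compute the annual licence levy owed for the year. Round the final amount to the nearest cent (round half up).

1 Jan – 2 Oct 2028: 276 days at 0.45% → $538,000 × 0.45% × 276/366 = $1,825.6721
3 Oct – 31 Dec 2028: 90 days at 0.4% → $538,000 × 0.4% × 90/366 = $529.1803
Total = $2,354.8525

$2,354.85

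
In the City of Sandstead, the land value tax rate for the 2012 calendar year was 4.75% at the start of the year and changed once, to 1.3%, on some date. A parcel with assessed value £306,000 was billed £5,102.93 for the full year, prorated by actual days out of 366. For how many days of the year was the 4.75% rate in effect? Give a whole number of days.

39 days

Let d = days at the first rate; then 366 − d days at the second rate.
£306,000 × [4.75%·d + 1.3%·(366−d)] / 366 = £5,102.93
Solving gives d = 39, so the new rate took effect on 9 Feb 2012.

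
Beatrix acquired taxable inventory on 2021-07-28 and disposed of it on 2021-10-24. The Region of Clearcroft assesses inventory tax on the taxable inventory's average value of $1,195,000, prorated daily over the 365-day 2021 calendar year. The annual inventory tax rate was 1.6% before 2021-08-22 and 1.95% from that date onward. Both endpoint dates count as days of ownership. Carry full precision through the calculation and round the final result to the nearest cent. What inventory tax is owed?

$5,395.51

2021-07-28 to 2021-08-21: 25 days at 1.6% → $1,195,000 × 1.6% × 25/365 = $1,309.5890
2021-08-22 to 2021-10-24: 64 days at 1.95% → $1,195,000 × 1.95% × 64/365 = $4,085.9178
Total = $5,395.5068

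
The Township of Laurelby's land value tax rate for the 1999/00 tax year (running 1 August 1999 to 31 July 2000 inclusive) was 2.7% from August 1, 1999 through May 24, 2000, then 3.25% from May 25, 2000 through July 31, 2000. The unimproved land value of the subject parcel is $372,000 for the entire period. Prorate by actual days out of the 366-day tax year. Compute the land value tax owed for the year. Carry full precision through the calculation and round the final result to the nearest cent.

$10,424.13

August 1, 1999 – May 24, 2000: 298 days at 2.7% → $372,000 × 2.7% × 298/366 = $8,177.9016
May 25 – July 31, 2000: 68 days at 3.25% → $372,000 × 3.25% × 68/366 = $2,246.2295
Total = $10,424.1311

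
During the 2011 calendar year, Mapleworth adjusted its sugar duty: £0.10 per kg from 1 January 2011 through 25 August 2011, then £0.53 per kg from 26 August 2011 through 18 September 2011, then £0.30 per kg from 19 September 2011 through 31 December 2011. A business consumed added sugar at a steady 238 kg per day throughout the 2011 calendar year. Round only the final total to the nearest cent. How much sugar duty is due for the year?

£16,093.56

1 January – 25 August 2011: 237 days × 238 kg/day = 56,406 kg at £0.10/kg → £5,640.60
26 August – 18 September 2011: 24 days × 238 kg/day = 5,712 kg at £0.53/kg → £3,027.36
19 September – 31 December 2011: 104 days × 238 kg/day = 24,752 kg at £0.30/kg → £7,425.60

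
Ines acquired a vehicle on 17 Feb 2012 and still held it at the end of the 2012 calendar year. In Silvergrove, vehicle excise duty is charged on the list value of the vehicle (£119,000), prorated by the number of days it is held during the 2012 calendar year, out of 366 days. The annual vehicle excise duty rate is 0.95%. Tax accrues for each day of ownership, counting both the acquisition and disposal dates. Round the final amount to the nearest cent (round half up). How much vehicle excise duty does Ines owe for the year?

Days held (17 Feb – 31 Dec 2012): 319 out of 366
Tax = £119,000 × 0.95% × 319/366 = £985.3265

£985.33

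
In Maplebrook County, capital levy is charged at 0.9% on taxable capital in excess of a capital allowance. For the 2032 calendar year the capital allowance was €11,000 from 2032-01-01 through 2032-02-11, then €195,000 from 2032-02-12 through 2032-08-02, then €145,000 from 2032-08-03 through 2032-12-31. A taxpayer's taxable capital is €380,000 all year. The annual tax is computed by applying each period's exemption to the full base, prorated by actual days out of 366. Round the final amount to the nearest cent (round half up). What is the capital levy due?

€2,040.69

2032-01-01 to 2032-02-11: 42 days, exemption €11,000 → (€380,000 − €11,000) × 0.9% × 42/366 = €381.0984
2032-02-12 to 2032-08-02: 173 days, exemption €195,000 → (€380,000 − €195,000) × 0.9% × 173/366 = €787.0082
2032-08-03 to 2032-12-31: 151 days, exemption €145,000 → (€380,000 − €145,000) × 0.9% × 151/366 = €872.5820
Total = €2,040.6885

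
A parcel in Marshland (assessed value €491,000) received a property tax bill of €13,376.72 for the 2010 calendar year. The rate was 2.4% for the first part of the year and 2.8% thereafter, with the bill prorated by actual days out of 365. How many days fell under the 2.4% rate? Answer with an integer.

Let d = days at the first rate; then 365 − d days at the second rate.
€491,000 × [2.4%·d + 2.8%·(365−d)] / 365 = €13,376.72
Solving gives d = 69, so the new rate took effect on 11 March 2010.

69 days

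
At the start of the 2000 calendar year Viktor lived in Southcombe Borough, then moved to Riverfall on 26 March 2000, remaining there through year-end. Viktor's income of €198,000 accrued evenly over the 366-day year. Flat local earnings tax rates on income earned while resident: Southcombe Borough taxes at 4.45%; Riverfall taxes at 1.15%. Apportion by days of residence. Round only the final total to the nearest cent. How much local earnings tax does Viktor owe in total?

€3,794.46

Southcombe Borough, 1 January – 25 March 2000: 85 days → €198,000 × 4.45% × 85/366 = €2,046.2705
Riverfall, 26 March – 31 December 2000: 281 days → €198,000 × 1.15% × 281/366 = €1,748.1885
Total = €3,794.4590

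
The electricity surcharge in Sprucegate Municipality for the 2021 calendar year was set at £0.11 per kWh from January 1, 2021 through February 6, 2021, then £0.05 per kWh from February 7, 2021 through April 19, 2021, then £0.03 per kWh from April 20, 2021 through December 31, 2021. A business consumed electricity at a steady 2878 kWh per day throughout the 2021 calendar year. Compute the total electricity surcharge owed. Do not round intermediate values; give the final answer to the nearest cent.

£44,177.30

January 1 – February 6, 2021: 37 days × 2878 kWh/day = 106,486 kWh at £0.11/kWh → £11,713.46
February 7 – April 19, 2021: 72 days × 2878 kWh/day = 207,216 kWh at £0.05/kWh → £10,360.80
April 20 – December 31, 2021: 256 days × 2878 kWh/day = 736,768 kWh at £0.03/kWh → £22,103.04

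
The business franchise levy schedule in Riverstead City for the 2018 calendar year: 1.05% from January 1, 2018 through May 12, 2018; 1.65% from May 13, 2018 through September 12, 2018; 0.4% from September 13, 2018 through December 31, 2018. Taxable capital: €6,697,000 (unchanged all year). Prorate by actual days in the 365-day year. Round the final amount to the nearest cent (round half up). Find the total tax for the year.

€70,740.50

January 1 – May 12, 2018: 132 days at 1.05% → €6,697,000 × 1.05% × 132/365 = €25,430.2521
May 13 – September 12, 2018: 123 days at 1.65% → €6,697,000 × 1.65% × 123/365 = €37,237.1548
September 13 – December 31, 2018: 110 days at 0.4% → €6,697,000 × 0.4% × 110/365 = €8,073.0959
Total = €70,740.5027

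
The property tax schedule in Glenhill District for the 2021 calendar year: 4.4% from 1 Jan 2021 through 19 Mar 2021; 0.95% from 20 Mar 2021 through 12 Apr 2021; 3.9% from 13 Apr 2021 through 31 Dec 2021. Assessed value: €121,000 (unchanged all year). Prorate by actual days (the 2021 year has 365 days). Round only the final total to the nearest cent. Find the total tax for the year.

€4,613.58

1 Jan – 19 Mar 2021: 78 days at 4.4% → €121,000 × 4.4% × 78/365 = €1,137.7315
20 Mar – 12 Apr 2021: 24 days at 0.95% → €121,000 × 0.95% × 24/365 = €75.5836
13 Apr – 31 Dec 2021: 263 days at 3.9% → €121,000 × 3.9% × 263/365 = €3,400.2658
Total = €4,613.5808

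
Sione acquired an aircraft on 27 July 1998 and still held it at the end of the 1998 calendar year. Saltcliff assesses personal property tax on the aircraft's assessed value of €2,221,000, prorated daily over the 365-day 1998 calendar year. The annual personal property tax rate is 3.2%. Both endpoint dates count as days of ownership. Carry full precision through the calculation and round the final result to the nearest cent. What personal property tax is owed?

Days held (27 July – 31 December 1998): 158 out of 365
Tax = €2,221,000 × 3.2% × 158/365 = €30,765.4137

€30,765.41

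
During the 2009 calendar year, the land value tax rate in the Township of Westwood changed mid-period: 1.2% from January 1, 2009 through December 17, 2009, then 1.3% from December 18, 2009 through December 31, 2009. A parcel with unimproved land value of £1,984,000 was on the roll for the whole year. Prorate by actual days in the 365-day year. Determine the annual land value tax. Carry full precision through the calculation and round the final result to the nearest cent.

January 1 – December 17, 2009: 351 days at 1.2% → £1,984,000 × 1.2% × 351/365 = £22,894.8164
December 18 – December 31, 2009: 14 days at 1.3% → £1,984,000 × 1.3% × 14/365 = £989.2822
Total = £23,884.0986

£23,884.10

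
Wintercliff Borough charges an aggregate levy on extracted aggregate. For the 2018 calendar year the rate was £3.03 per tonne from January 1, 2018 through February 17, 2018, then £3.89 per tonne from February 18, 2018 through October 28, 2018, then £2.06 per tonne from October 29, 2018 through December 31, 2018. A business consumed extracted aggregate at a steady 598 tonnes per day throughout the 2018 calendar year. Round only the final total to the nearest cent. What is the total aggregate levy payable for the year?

£754,347.10

January 1 – February 17, 2018: 48 days × 598 tonnes/day = 28,704 tonnes at £3.03/tonne → £86,973.12
February 18 – October 28, 2018: 253 days × 598 tonnes/day = 151,294 tonnes at £3.89/tonne → £588,533.66
October 29 – December 31, 2018: 64 days × 598 tonnes/day = 38,272 tonnes at £2.06/tonne → £78,840.32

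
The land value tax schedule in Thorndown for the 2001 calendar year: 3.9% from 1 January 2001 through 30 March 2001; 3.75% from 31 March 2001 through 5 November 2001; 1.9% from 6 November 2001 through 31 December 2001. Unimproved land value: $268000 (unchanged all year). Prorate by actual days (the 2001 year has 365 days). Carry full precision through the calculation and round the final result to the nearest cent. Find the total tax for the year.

$9387.34

1 January – 30 March 2001: 89 days at 3.9% → $268000 × 3.9% × 89/365 = $2548.5699
31 March – 5 November 2001: 220 days at 3.75% → $268000 × 3.75% × 220/365 = $6057.5342
6 November – 31 December 2001: 56 days at 1.9% → $268000 × 1.9% × 56/365 = $781.2384
Total = $9387.3425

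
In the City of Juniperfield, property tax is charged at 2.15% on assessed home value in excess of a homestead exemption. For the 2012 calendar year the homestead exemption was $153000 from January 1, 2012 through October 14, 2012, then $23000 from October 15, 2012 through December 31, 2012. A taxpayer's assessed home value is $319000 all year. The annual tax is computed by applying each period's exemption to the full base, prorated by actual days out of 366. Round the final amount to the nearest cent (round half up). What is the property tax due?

$4164.66

January 1 – October 14, 2012: 288 days, exemption $153000 → ($319000 − $153000) × 2.15% × 288/366 = $2808.3934
October 15 – December 31, 2012: 78 days, exemption $23000 → ($319000 − $23000) × 2.15% × 78/366 = $1356.2623
Total = $4164.6557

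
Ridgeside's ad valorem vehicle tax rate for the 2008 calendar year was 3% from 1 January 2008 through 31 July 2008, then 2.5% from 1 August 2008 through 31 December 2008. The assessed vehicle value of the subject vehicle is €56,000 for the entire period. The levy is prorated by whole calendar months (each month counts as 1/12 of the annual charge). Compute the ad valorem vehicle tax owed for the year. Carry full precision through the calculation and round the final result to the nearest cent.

€1,563.33

1 January – 31 July 2008: 7 months at 3% → €56,000 × 3% × 7/12 = €980.0000
1 August – 31 December 2008: 5 months at 2.5% → €56,000 × 2.5% × 5/12 = €583.3333
Total = €1,563.3333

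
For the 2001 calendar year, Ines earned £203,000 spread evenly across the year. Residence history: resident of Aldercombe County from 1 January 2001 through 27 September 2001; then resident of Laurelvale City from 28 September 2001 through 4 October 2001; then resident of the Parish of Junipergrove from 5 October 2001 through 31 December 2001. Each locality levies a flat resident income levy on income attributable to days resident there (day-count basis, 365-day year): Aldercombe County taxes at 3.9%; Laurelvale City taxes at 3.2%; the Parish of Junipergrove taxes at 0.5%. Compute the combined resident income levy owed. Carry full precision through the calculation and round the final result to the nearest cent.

£6,225.70

Aldercombe County, 1 January – 27 September 2001: 270 days → £203,000 × 3.9% × 270/365 = £5,856.4110
Laurelvale City, 28 September – 4 October 2001: 7 days → £203,000 × 3.2% × 7/365 = £124.5808
The Parish of Junipergrove, 5 October – 31 December 2001: 88 days → £203,000 × 0.5% × 88/365 = £244.7123
Total = £6,225.7041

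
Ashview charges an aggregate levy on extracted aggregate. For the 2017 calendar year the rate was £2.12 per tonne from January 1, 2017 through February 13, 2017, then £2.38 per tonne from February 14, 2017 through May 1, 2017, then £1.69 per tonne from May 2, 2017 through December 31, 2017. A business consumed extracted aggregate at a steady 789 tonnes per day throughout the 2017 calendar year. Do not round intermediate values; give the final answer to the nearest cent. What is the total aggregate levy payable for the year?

January 1 – February 13, 2017: 44 days × 789 tonnes/day = 34,716 tonnes at £2.12/tonne → £73,597.92
February 14 – May 1, 2017: 77 days × 789 tonnes/day = 60,753 tonnes at £2.38/tonne → £144,592.14
May 2 – December 31, 2017: 244 days × 789 tonnes/day = 192,516 tonnes at £1.69/tonne → £325,352.04

£543,542.10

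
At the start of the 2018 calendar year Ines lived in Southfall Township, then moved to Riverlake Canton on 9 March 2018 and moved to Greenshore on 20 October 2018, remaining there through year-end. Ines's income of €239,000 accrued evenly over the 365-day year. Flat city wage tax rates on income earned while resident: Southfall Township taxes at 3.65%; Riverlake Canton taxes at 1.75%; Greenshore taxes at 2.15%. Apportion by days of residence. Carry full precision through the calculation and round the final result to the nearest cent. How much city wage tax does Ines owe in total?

€5,207.25

Southfall Township, 1 January – 8 March 2018: 67 days → €239,000 × 3.65% × 67/365 = €1,601.3000
Riverlake Canton, 9 March – 19 October 2018: 225 days → €239,000 × 1.75% × 225/365 = €2,578.2534
Greenshore, 20 October – 31 December 2018: 73 days → €239,000 × 2.15% × 73/365 = €1,027.7000
Total = €5,207.2534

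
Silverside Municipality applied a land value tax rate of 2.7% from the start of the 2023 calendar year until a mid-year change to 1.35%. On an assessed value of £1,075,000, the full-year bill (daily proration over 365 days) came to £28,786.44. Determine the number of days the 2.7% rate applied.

359 days

Let d = days at the first rate; then 365 − d days at the second rate.
£1,075,000 × [2.7%·d + 1.35%·(365−d)] / 365 = £28,786.44
Solving gives d = 359, so the new rate took effect on 26 Dec 2023.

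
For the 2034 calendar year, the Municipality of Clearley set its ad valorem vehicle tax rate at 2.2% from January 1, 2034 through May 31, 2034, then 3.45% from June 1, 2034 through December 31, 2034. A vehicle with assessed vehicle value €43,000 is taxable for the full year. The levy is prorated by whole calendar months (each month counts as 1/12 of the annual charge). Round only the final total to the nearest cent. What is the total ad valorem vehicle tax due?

January 1 – May 31, 2034: 5 months at 2.2% → €43,000 × 2.2% × 5/12 = €394.1667
June 1 – December 31, 2034: 7 months at 3.45% → €43,000 × 3.45% × 7/12 = €865.3750
Total = €1,259.5417

€1,259.54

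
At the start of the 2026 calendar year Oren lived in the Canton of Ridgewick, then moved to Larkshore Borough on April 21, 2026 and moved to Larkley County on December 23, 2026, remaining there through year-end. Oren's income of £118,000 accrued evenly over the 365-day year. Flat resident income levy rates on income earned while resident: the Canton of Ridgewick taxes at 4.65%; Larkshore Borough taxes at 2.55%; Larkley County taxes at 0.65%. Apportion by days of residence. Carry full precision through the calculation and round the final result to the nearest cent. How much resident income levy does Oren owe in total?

The Canton of Ridgewick, January 1 – April 20, 2026: 110 days → £118,000 × 4.65% × 110/365 = £1,653.6164
Larkshore Borough, April 21 – December 22, 2026: 246 days → £118,000 × 2.55% × 246/365 = £2,027.9836
Larkley County, December 23 – December 31, 2026: 9 days → £118,000 × 0.65% × 9/365 = £18.9123
Total = £3,700.5123

£3,700.51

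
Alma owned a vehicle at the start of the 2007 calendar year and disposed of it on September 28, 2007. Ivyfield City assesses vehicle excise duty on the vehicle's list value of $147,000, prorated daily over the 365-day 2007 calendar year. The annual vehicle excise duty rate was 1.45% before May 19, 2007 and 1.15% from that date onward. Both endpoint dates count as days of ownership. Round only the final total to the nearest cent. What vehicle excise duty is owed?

January 1 – May 18, 2007: 138 days at 1.45% → $147,000 × 1.45% × 138/365 = $805.8822
May 19 – September 28, 2007: 133 days at 1.15% → $147,000 × 1.15% × 133/365 = $615.9904
Total = $1,421.8726

$1,421.87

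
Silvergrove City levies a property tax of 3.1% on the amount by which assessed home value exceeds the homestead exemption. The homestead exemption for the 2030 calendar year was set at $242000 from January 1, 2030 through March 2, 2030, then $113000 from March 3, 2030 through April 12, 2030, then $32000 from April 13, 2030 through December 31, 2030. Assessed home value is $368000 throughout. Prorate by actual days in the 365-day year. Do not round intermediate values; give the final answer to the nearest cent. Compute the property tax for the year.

$9045.97

January 1 – March 2, 2030: 61 days, exemption $242000 → ($368000 − $242000) × 3.1% × 61/365 = $652.7836
March 3 – April 12, 2030: 41 days, exemption $113000 → ($368000 − $113000) × 3.1% × 41/365 = $887.9589
April 13 – December 31, 2030: 263 days, exemption $32000 → ($368000 − $32000) × 3.1% × 263/365 = $7505.2274
Total = $9045.9699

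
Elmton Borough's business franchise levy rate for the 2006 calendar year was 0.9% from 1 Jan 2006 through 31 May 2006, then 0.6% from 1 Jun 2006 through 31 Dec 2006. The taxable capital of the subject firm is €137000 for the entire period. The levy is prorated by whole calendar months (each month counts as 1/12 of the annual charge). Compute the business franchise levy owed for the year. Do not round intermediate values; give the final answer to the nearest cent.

1 Jan – 31 May 2006: 5 months at 0.9% → €137000 × 0.9% × 5/12 = €513.7500
1 Jun – 31 Dec 2006: 7 months at 0.6% → €137000 × 0.6% × 7/12 = €479.5000
Total = €993.2500

€993.25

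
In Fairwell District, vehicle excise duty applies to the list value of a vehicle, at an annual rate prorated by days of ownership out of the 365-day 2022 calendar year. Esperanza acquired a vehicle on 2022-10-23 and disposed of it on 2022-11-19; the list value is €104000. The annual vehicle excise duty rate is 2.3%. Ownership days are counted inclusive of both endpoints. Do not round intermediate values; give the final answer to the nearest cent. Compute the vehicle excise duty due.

Days held (2022-10-23 to 2022-11-19): 28 out of 365
Tax = €104000 × 2.3% × 28/365 = €183.4959

€183.50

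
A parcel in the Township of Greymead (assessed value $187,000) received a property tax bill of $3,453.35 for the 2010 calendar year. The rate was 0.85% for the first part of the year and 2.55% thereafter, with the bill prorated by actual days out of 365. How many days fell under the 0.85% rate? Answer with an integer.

Let d = days at the first rate; then 365 − d days at the second rate.
$187,000 × [0.85%·d + 2.55%·(365−d)] / 365 = $3,453.35
Solving gives d = 151, so the new rate took effect on June 1, 2010.

151 days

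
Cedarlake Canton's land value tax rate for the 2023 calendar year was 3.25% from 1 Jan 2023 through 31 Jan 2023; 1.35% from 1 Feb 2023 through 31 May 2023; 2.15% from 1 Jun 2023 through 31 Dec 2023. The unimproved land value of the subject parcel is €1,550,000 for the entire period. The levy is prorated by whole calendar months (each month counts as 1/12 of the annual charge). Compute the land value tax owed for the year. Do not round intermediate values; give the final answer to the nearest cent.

1 Jan – 31 Jan 2023: 1 month at 3.25% → €1,550,000 × 3.25% × 1/12 = €4,197.9167
1 Feb – 31 May 2023: 4 months at 1.35% → €1,550,000 × 1.35% × 4/12 = €6,975.0000
1 Jun – 31 Dec 2023: 7 months at 2.15% → €1,550,000 × 2.15% × 7/12 = €19,439.5833
Total = €30,612.5000

€30,612.50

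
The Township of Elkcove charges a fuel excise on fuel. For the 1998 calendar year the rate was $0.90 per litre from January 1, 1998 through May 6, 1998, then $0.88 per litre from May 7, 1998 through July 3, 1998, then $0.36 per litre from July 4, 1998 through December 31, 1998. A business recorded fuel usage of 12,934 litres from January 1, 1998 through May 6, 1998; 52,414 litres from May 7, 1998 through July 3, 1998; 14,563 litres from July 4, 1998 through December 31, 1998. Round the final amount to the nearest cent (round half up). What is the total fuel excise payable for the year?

January 1 – May 6, 1998: 12,934 litres at $0.90/litre → $11,640.60
May 7 – July 3, 1998: 52,414 litres at $0.88/litre → $46,124.32
July 4 – December 31, 1998: 14,563 litres at $0.36/litre → $5,242.68

$63,007.60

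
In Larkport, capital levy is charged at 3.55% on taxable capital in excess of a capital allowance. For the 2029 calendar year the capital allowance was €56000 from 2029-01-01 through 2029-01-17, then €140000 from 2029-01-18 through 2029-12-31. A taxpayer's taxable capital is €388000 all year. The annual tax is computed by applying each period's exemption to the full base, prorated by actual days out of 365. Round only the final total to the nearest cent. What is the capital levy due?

2029-01-01 to 2029-01-17: 17 days, exemption €56000 → (€388000 − €56000) × 3.55% × 17/365 = €548.9370
2029-01-18 to 2029-12-31: 348 days, exemption €140000 → (€388000 − €140000) × 3.55% × 348/365 = €8393.9507
Total = €8942.8877

€8942.89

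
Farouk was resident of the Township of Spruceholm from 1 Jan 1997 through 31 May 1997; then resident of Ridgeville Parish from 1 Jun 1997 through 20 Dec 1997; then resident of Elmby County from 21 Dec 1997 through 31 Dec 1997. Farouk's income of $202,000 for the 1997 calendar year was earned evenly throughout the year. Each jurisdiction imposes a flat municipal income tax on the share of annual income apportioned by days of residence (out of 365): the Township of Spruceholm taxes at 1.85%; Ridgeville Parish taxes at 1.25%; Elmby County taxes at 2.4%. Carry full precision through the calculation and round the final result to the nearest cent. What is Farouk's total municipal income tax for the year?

$3,096.41

The Township of Spruceholm, 1 Jan – 31 May 1997: 151 days → $202,000 × 1.85% × 151/365 = $1,545.9918
Ridgeville Parish, 1 Jun – 20 Dec 1997: 203 days → $202,000 × 1.25% × 203/365 = $1,404.3151
Elmby County, 21 Dec – 31 Dec 1997: 11 days → $202,000 × 2.4% × 11/365 = $146.1041
Total = $3,096.4110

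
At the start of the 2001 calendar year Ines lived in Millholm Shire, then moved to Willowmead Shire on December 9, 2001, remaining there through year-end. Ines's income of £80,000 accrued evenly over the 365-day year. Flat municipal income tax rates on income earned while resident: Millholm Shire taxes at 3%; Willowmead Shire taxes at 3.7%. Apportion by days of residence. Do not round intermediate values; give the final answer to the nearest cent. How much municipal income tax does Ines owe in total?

£2,435.29

Millholm Shire, January 1 – December 8, 2001: 342 days → £80,000 × 3% × 342/365 = £2,248.7671
Willowmead Shire, December 9 – December 31, 2001: 23 days → £80,000 × 3.7% × 23/365 = £186.5205
Total = £2,435.2877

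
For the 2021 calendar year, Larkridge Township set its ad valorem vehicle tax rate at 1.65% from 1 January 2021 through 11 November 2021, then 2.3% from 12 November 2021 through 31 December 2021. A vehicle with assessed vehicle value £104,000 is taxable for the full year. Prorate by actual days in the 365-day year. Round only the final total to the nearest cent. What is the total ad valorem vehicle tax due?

£1,808.60

1 January – 11 November 2021: 315 days at 1.65% → £104,000 × 1.65% × 315/365 = £1,480.9315
12 November – 31 December 2021: 50 days at 2.3% → £104,000 × 2.3% × 50/365 = £327.6712
Total = £1,808.6027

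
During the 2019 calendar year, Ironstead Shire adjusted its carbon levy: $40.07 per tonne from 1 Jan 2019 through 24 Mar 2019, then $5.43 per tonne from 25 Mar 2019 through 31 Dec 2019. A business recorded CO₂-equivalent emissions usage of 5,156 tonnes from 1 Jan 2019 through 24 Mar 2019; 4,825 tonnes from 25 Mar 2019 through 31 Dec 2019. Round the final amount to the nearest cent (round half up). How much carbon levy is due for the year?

1 Jan – 24 Mar 2019: 5,156 tonnes at $40.07/tonne → $206,600.92
25 Mar – 31 Dec 2019: 4,825 tonnes at $5.43/tonne → $26,199.75

$232,800.67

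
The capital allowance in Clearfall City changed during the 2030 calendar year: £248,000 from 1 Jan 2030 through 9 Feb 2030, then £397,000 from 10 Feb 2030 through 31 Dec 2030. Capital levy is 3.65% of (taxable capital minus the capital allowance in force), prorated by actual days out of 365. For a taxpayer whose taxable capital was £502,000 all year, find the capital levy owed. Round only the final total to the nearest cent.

£4,428.50

1 Jan – 9 Feb 2030: 40 days, exemption £248,000 → (£502,000 − £248,000) × 3.65% × 40/365 = £1,016.0000
10 Feb – 31 Dec 2030: 325 days, exemption £397,000 → (£502,000 − £397,000) × 3.65% × 325/365 = £3,412.5000
Total = £4,428.5000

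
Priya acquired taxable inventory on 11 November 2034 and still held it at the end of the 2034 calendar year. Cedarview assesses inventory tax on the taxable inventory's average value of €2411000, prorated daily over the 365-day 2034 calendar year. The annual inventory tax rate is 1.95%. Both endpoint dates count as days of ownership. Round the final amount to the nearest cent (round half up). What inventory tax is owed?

Days held (11 November – 31 December 2034): 51 out of 365
Tax = €2411000 × 1.95% × 51/365 = €6569.1493

€6569.15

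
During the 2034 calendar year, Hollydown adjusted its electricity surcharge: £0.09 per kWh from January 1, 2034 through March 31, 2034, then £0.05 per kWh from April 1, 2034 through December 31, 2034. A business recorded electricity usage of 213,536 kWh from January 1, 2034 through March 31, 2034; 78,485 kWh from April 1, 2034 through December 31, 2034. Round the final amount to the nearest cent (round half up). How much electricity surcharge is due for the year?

January 1 – March 31, 2034: 213,536 kWh at £0.09/kWh → £19218.24
April 1 – December 31, 2034: 78,485 kWh at £0.05/kWh → £3924.25

£23142.49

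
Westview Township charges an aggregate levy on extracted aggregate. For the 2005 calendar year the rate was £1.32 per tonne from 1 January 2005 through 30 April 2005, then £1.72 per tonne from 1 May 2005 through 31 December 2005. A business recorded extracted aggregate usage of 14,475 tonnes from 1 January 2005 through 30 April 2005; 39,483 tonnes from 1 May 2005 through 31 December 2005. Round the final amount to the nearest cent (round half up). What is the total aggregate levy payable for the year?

1 January – 30 April 2005: 14,475 tonnes at £1.32/tonne → £19,107.00
1 May – 31 December 2005: 39,483 tonnes at £1.72/tonne → £67,910.76

£87,017.76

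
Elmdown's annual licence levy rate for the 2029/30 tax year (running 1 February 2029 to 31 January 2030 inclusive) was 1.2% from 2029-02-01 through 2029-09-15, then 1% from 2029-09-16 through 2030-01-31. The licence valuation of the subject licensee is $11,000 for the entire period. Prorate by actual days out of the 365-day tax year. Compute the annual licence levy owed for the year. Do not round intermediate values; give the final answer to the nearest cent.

$123.68

2029-02-01 to 2029-09-15: 227 days at 1.2% → $11,000 × 1.2% × 227/365 = $82.0932
2029-09-16 to 2030-01-31: 138 days at 1% → $11,000 × 1% × 138/365 = $41.5890
Total = $123.6822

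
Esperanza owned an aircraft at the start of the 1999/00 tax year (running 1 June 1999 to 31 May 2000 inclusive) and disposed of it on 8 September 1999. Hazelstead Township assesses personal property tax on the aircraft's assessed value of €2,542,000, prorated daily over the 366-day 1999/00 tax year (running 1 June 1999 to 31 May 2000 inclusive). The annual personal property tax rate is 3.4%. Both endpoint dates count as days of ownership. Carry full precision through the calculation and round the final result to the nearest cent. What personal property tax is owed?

Days held (1 June – 8 September 1999): 100 out of 366
Tax = €2,542,000 × 3.4% × 100/366 = €23,614.2077

€23,614.21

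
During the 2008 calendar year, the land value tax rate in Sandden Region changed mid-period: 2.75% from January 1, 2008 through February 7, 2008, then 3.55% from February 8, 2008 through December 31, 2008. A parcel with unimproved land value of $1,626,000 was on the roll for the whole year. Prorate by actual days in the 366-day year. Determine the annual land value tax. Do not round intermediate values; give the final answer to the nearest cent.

January 1 – February 7, 2008: 38 days at 2.75% → $1,626,000 × 2.75% × 38/366 = $4,642.5410
February 8 – December 31, 2008: 328 days at 3.55% → $1,626,000 × 3.55% × 328/366 = $51,729.9016
Total = $56,372.4426

$56,372.44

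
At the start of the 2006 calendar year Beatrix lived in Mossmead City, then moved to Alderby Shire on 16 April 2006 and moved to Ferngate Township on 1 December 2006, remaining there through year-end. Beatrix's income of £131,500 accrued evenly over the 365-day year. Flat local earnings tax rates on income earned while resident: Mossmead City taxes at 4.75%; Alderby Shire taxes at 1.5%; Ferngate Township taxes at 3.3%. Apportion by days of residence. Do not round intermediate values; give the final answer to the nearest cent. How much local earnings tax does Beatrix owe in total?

Mossmead City, 1 January – 15 April 2006: 105 days → £131,500 × 4.75% × 105/365 = £1,796.8664
Alderby Shire, 16 April – 30 November 2006: 229 days → £131,500 × 1.5% × 229/365 = £1,237.5411
Ferngate Township, 1 December – 31 December 2006: 31 days → £131,500 × 3.3% × 31/365 = £368.5603
Total = £3,402.9678

£3,402.97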